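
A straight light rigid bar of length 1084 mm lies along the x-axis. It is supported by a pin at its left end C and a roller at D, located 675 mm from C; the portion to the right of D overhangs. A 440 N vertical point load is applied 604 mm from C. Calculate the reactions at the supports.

Moments about C: D_y·675 − 440·604 = 0 → D_y = 265760/675 = 393.719 ≈ 393.7 N.
ΣF_y = 0: C_y + 393.719 − 440 = 0 → C_y = 46.28 N.
ΣF_x = 0: no horizontal applied forces, so C_x = 0.

C_x = 0, C_y = 46.28 N, D_y = 393.7 N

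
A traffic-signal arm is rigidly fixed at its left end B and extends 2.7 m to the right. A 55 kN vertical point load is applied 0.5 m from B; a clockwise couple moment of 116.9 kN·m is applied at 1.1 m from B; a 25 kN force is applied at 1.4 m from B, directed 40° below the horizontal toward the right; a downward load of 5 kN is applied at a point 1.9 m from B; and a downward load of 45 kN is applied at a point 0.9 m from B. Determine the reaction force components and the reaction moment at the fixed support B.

B_x = -19.15 kN, B_y = 121.1 kN, M_B = 216.9 kN·m

ΣF_x = 0: B_x + 25·cos40° = 0 → B_x = -19.15 kN.
ΣF_y = 0: B_y − 55 − 25·sin40° − 5 − 45 = 0 → B_y = 121.1 kN.
ΣM about B: M_B − 55·0.5 − 116.9 − 25·sin40°·1.4 − 5·1.9 − 45·0.9 = 0 → M_B = 216.9 kN·m.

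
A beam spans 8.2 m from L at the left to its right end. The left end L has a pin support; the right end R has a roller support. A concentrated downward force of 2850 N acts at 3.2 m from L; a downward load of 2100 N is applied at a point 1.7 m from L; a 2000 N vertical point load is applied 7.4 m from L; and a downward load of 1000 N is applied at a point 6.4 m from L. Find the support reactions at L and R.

ΣM about L: R_y·8.2 − 2850·3.2 − 2100·1.7 − 2000·7.4 − 1000·6.4 = 0 → R_y = 33890/8.2 = 4132.93 ≈ 4133 N.
ΣF_y = 0: L_y + 4132.93 − 2850 − 2100 − 2000 − 1000 = 0 → L_y = 3817 N.
ΣF_x = 0: no horizontal applied forces, so L_x = 0.

L_x = 0, L_y = 3817 N, R_y = 4133 N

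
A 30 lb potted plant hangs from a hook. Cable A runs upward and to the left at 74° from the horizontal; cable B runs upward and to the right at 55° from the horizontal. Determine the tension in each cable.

ΣF_x = 0: −T_A·cos74° + T_B·cos55° = 0 → T_B = 0.480559·T_A.
ΣF_y = 0: T_A·sin74° + T_B·sin55° = 30.
Substitute: T_A·(0.961262 + 0.480559·0.819152) = 30 → T_A = 22.1416 ≈ 22.14 lb.
Then T_B = 0.480559 × 22.1416 = 10.64 lb.

T_A = 22.14 lb, T_B = 10.64 lb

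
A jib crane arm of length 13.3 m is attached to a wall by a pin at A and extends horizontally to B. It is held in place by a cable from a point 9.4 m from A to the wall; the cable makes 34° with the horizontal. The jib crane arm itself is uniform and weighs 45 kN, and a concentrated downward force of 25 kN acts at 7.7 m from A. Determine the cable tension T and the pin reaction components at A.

ΣM about A: T·sin34°·9.4 − 45·6.65 − 25·7.7 = 0 → T = 491.75/(9.4·0.559193) = 93.5524 ≈ 93.55 kN.
ΣF_x = 0: A_x − T·cos34° = 0 → A_x = 93.5524 × 0.829038 = 77.56 kN.
ΣF_y = 0: A_y + T·sin34° − 45 − 25 = 0 → A_y = 70 − 93.5524 × 0.559193 = 17.69 kN.

T = 93.55 kN, A_x = 77.56 kN, A_y = 17.69 kN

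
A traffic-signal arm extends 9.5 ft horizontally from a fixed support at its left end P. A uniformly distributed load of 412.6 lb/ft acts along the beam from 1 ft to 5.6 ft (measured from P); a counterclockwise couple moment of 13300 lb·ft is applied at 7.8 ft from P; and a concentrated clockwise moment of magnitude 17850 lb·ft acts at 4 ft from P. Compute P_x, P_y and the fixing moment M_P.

Resultant of the distributed load: 412.6 × 4.6 = 1897.96 lb at 3.3 ft from P.
ΣF_x = 0: P_x = 0.
ΣF_y = 0: P_y − 412.6·4.6 = 0 → P_y = 1898 lb.
ΣM about P: M_P − (412.6·4.6)·3.3 + 13300 − 17850 = 0 → M_P = 10810 lb·ft.

P_x = 0, P_y = 1898 lb, M_P = 10810 lb·ft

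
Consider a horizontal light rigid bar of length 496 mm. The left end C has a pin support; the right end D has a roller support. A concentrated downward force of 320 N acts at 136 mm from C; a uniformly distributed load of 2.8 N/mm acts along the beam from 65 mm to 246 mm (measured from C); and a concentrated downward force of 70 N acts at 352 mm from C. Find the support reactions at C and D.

Resultant of the distributed load: 2.8 × 181 = 506.8 N at 155.5 mm from C.
Taking moments about C: D_y·496 − 320·136 − (2.8·181)·155.5 − 70·352 = 0 → D_y = 146967.4/496 = 296.305 ≈ 296.3 N.
ΣF_y = 0: C_y + 296.305 − 320 − 2.8·181 − 70 = 0 → C_y = 600.5 N.
ΣF_x = 0: no horizontal applied forces, so C_x = 0.

C_x = 0, C_y = 600.5 N, D_y = 296.3 N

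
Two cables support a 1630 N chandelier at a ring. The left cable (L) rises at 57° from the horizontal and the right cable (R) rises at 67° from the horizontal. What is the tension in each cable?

T_L = 768.2 N, T_R = 1071 N

ΣF_x = 0: −T_L·cos57° + T_R·cos67° = 0 → T_R = 1.3939·T_L.
ΣF_y = 0: T_L·sin57° + T_R·sin67° = 1630.
Substitute: T_L·(0.838671 + 1.3939·0.920505) = 1630 → T_L = 768.229 ≈ 768.2 N.
Then T_R = 1.3939 × 768.229 = 1071 N.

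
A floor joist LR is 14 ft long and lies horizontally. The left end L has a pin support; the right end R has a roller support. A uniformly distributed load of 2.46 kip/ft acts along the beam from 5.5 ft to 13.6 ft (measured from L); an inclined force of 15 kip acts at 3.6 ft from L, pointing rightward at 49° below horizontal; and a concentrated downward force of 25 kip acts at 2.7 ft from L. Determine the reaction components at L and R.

Resultant of the distributed load: 2.46 × 8.1 = 19.926 kip at 9.55 ft from L.
ΣM about L: R_y·14 − (2.46·8.1)·9.55 − 15·sin49°·3.6 − 25·2.7 = 0 → R_y = 298.548/14 = 21.3249 ≈ 21.32 kip.
ΣF_y = 0: L_y + 21.3249 − 2.46·8.1 − 15·sin49° − 25 = 0 → L_y = 34.92 kip.
ΣF_x = 0: L_x + 15·cos49° = 0 → L_x = -9.841 kip.

L_x = -9.841 kip, L_y = 34.92 kip, R_y = 21.32 kip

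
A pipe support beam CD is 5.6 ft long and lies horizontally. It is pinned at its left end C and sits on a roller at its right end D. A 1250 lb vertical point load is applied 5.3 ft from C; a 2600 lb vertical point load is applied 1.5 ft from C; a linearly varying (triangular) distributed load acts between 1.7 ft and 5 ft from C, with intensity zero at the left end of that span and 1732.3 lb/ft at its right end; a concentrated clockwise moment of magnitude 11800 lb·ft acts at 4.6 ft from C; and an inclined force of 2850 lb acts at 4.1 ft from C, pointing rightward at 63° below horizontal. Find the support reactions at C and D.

C_x = -1294 lb, C_y = 1411 lb, D_y = 7836 lb

Resultant of the triangular load: ½ × 1732.3 × 3.3 = 2858.295 lb, acting at 3.9 ft from C (one-third of the span from the peak).
ΣM about C: D_y·5.6 − 1250·5.3 − 2600·1.5 − (½·1732.3·3.3)·3.9 − 11800 − 2850·sin63°·4.1 = 0 → D_y = 43883.8/5.6 = 7836.39 ≈ 7836 lb.
ΣF_y = 0: C_y + 7836.39 − 1250 − 2600 − ½·1732.3·3.3 − 2850·sin63° = 0 → C_y = 1411 lb.
ΣF_x = 0: C_x + 2850·cos63° = 0 → C_x = -1294 lb.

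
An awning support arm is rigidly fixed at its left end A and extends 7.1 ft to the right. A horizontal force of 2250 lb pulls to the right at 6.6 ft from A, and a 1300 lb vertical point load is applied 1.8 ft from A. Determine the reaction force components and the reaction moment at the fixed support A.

A_x = -2250 lb, A_y = 1300 lb, M_A = 2340 lb·ft

ΣF_x = 0: A_x + 2250 = 0 → A_x = -2250 lb.
ΣF_y = 0: A_y − 1300 = 0 → A_y = 1300 lb.
ΣM about A: M_A − 1300·1.8 = 0 → M_A = 2340 lb·ft.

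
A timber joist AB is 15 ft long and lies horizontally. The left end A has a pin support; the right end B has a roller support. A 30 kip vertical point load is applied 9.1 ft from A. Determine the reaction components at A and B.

A_x = 0, A_y = 11.80 kip, B_y = 18.20 kip

ΣM about A: B_y·15 − 30·9.1 = 0 → B_y = 273/15 = 18.20 kip.
ΣF_y = 0: A_y + 18.2 − 30 = 0 → A_y = 11.80 kip.
ΣF_x = 0: no horizontal applied forces, so A_x = 0.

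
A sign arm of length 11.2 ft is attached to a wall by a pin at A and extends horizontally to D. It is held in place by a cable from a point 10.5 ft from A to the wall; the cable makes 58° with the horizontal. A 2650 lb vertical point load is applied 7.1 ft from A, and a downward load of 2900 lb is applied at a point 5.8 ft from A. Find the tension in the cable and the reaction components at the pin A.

T = 4002 lb, A_x = 2121 lb, A_y = 2156 lb

ΣM about A: T·sin58°·10.5 − 2650·7.1 − 2900·5.8 = 0 → T = 35635/(10.5·0.848048) = 4001.91 ≈ 4002 lb.
ΣF_x = 0: A_x − T·cos58° = 0 → A_x = 4001.91 × 0.529919 = 2121 lb.
ΣF_y = 0: A_y + T·sin58° − 2650 − 2900 = 0 → A_y = 5550 − 4001.91 × 0.848048 = 2156 lb.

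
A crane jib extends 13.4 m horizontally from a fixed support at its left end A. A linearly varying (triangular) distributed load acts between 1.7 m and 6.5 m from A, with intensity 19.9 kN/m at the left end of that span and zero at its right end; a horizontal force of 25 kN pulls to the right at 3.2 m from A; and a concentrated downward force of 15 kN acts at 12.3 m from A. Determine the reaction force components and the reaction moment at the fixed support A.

Resultant of the triangular load: ½ × 19.9 × 4.8 = 47.76 kN, acting at 3.3 m from A (one-third of the span from the peak).
ΣF_x = 0: A_x + 25 = 0 → A_x = -25.00 kN.
ΣF_y = 0: A_y − ½·19.9·4.8 − 15 = 0 → A_y = 62.76 kN.
ΣM about A: M_A − (½·19.9·4.8)·3.3 − 15·12.3 = 0 → M_A = 342.1 kN·m.

A_x = -25.00 kN, A_y = 62.76 kN, M_A = 342.1 kN·m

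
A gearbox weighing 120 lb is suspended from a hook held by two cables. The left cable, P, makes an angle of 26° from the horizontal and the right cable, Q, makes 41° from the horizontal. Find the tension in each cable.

T_P = 98.39 lb, T_Q = 117.2 lb

ΣF_x = 0: −T_P·cos26° + T_Q·cos41° = 0 → T_Q = 1.19091·T_P.
ΣF_y = 0: T_P·sin26° + T_Q·sin41° = 120.
Substitute: T_P·(0.438371 + 1.19091·0.656059) = 120 → T_P = 98.3866 ≈ 98.39 lb.
Then T_Q = 1.19091 × 98.3866 = 117.2 lb.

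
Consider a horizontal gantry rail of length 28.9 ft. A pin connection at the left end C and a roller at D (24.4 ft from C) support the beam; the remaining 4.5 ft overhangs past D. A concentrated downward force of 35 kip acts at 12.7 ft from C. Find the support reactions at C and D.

ΣM about C: D_y·24.4 − 35·12.7 = 0 → D_y = 444.5/24.4 = 18.2172 ≈ 18.22 kip.
ΣF_y = 0: C_y + 18.2172 − 35 = 0 → C_y = 16.78 kip.
ΣF_x = 0: no horizontal applied forces, so C_x = 0.

C_x = 0, C_y = 16.78 kip, D_y = 18.22 kip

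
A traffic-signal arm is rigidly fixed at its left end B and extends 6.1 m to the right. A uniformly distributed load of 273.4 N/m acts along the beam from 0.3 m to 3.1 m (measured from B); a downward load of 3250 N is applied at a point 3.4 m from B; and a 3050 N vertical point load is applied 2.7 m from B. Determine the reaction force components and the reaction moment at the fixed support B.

Resultant of the distributed load: 273.4 × 2.8 = 765.52 N at 1.7 m from B.
ΣF_x = 0: B_x = 0.
ΣF_y = 0: B_y − 273.4·2.8 − 3250 − 3050 = 0 → B_y = 7066 N.
ΣM about B: M_B − (273.4·2.8)·1.7 − 3250·3.4 − 3050·2.7 = 0 → M_B = 20590 N·m.

B_x = 0, B_y = 7066 N, M_B = 20590 N·m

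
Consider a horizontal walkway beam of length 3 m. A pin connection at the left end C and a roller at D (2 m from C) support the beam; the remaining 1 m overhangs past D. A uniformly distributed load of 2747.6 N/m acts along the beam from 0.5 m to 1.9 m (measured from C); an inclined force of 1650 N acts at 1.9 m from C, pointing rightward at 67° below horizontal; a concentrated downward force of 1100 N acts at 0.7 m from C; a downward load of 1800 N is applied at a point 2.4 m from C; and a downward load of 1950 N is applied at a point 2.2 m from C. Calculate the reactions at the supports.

C_x = -644.7 N, C_y = 1775 N, D_y = 8441 N

Resultant of the distributed load: 2747.6 × 1.4 = 3846.64 N at 1.2 m from C.
Moments about C: D_y·2 − (2747.6·1.4)·1.2 − 1650·sin67°·1.9 − 1100·0.7 − 1800·2.4 − 1950·2.2 = 0 → D_y = 16881.8/2 = 8440.9 ≈ 8441 N.
ΣF_y = 0: C_y + 8440.9 − 2747.6·1.4 − 1650·sin67° − 1100 − 1800 − 1950 = 0 → C_y = 1775 N.
ΣF_x = 0: C_x + 1650·cos67° = 0 → C_x = -644.7 N.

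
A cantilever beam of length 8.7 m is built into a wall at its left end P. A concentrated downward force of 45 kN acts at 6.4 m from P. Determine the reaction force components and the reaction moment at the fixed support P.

ΣF_x = 0: P_x = 0.
ΣF_y = 0: P_y − 45 = 0 → P_y = 45.00 kN.
ΣM about P: M_P − 45·6.4 = 0 → M_P = 288.0 kN·m.

P_x = 0, P_y = 45.00 kN, M_P = 288.0 kN·m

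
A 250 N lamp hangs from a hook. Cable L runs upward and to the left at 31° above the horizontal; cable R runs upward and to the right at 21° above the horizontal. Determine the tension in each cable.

ΣF_x = 0: −T_L·cos31° + T_R·cos21° = 0 → T_R = 0.91815·T_L.
ΣF_y = 0: T_L·sin31° + T_R·sin21° = 250.
Substitute: T_L·(0.515038 + 0.91815·0.358368) = 250 → T_L = 296.183 ≈ 296.2 N.
Then T_R = 0.91815 × 296.183 = 271.9 N.

T_L = 296.2 N, T_R = 271.9 N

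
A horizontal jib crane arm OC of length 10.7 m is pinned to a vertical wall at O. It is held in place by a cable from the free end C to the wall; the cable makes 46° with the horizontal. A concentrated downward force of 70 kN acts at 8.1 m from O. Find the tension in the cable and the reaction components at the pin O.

T = 73.67 kN, O_x = 51.17 kN, O_y = 17.01 kN

ΣM about O: T·sin46°·10.7 − 70·8.1 = 0 → T = 567/(10.7·0.71934) = 73.6657 ≈ 73.67 kN.
ΣF_x = 0: O_x − T·cos46° = 0 → O_x = 73.6657 × 0.694658 = 51.17 kN.
ΣF_y = 0: O_y + T·sin46° − 70 = 0 → O_y = 70 − 73.6657 × 0.71934 = 17.01 kN.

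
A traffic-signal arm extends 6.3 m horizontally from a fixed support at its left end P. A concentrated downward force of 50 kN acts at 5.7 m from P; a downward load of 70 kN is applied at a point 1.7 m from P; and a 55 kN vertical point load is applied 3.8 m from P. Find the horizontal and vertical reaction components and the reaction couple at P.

ΣF_x = 0: P_x = 0.
ΣF_y = 0: P_y − 50 − 70 − 55 = 0 → P_y = 175.0 kN.
ΣM about P: M_P − 50·5.7 − 70·1.7 − 55·3.8 = 0 → M_P = 613.0 kN·m.

P_x = 0, P_y = 175.0 kN, M_P = 613.0 kN·m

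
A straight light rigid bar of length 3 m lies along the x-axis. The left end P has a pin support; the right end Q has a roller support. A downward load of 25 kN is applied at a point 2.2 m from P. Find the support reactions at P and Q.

P_x = 0, P_y = 6.667 kN, Q_y = 18.33 kN

Moments about P: Q_y·3 − 25·2.2 = 0 → Q_y = 55/3 = 18.3333 ≈ 18.33 kN.
ΣF_y = 0: P_y + 18.3333 − 25 = 0 → P_y = 6.667 kN.
ΣF_x = 0: no horizontal applied forces, so P_x = 0.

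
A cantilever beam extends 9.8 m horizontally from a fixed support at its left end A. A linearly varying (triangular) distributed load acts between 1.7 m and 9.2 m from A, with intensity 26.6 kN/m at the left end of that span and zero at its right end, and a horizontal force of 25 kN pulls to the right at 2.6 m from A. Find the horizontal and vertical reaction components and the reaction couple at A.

A_x = -25.00 kN, A_y = 99.75 kN, M_A = 419.0 kN·m

Resultant of the triangular load: ½ × 26.6 × 7.5 = 99.75 kN, acting at 4.2 m from A (one-third of the span from the peak).
ΣF_x = 0: A_x + 25 = 0 → A_x = -25.00 kN.
ΣF_y = 0: A_y − ½·26.6·7.5 = 0 → A_y = 99.75 kN.
ΣM about A: M_A − (½·26.6·7.5)·4.2 = 0 → M_A = 419.0 kN·m.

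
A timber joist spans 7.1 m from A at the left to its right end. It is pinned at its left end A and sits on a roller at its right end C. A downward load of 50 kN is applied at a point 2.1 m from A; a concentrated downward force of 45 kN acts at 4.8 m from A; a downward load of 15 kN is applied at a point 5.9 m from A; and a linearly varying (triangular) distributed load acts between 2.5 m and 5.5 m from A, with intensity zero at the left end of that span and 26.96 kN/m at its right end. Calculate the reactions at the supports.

Resultant of the triangular load: ½ × 26.96 × 3 = 40.44 kN, acting at 4.5 m from A (one-third of the span from the peak).
ΣM about A: C_y·7.1 − 50·2.1 − 45·4.8 − 15·5.9 − (½·26.96·3)·4.5 = 0 → C_y = 591.48/7.1 = 83.307 ≈ 83.31 kN.
ΣF_y = 0: A_y + 83.307 − 50 − 45 − 15 − ½·26.96·3 = 0 → A_y = 67.13 kN.
ΣF_x = 0: no horizontal applied forces, so A_x = 0.

A_x = 0, A_y = 67.13 kN, C_y = 83.31 kN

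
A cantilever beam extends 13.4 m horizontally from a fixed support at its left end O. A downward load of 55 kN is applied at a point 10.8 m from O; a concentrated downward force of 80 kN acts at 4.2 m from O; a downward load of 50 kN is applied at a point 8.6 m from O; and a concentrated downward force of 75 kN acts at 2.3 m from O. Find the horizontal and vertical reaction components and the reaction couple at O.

O_x = 0, O_y = 260.0 kN, M_O = 1532 kN·m

ΣF_x = 0: O_x = 0.
ΣF_y = 0: O_y − 55 − 80 − 50 − 75 = 0 → O_y = 260.0 kN.
ΣM about O: M_O − 55·10.8 − 80·4.2 − 50·8.6 − 75·2.3 = 0 → M_O = 1532 kN·m.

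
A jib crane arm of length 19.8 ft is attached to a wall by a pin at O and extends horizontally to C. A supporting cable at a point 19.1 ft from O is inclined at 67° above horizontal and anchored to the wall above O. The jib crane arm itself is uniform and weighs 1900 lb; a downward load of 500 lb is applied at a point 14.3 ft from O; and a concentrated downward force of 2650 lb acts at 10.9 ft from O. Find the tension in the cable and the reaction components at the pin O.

ΣM about O: T·sin67°·19.1 − 1900·9.9 − 500·14.3 − 2650·10.9 = 0 → T = 54845/(19.1·0.920505) = 3119.45 ≈ 3119 lb.
ΣF_x = 0: O_x − T·cos67° = 0 → O_x = 3119.45 × 0.390731 = 1219 lb.
ΣF_y = 0: O_y + T·sin67° − 1900 − 500 − 2650 = 0 → O_y = 5050 − 3119.45 × 0.920505 = 2179 lb.

T = 3119 lb, O_x = 1219 lb, O_y = 2179 lb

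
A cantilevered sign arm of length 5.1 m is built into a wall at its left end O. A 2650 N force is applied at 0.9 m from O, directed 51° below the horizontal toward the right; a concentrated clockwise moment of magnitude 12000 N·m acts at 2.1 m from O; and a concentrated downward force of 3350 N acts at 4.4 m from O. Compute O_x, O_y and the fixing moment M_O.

ΣF_x = 0: O_x + 2650·cos51° = 0 → O_x = -1668 N.
ΣF_y = 0: O_y − 2650·sin51° − 3350 = 0 → O_y = 5409 N.
ΣM about O: M_O − 2650·sin51°·0.9 − 12000 − 3350·4.4 = 0 → M_O = 28590 N·m.

O_x = -1668 N, O_y = 5409 N, M_O = 28590 N·m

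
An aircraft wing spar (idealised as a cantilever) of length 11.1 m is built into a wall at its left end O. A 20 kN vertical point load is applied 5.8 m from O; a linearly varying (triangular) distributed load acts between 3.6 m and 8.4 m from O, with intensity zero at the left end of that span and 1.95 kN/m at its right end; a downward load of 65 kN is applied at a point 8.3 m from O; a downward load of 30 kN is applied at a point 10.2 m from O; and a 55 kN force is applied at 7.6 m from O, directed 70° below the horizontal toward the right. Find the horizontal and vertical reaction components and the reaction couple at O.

Resultant of the triangular load: ½ × 1.95 × 4.8 = 4.68 kN, acting at 6.8 m from O (one-third of the span from the peak).
ΣF_x = 0: O_x + 55·cos70° = 0 → O_x = -18.81 kN.
ΣF_y = 0: O_y − 20 − ½·1.95·4.8 − 65 − 30 − 55·sin70° = 0 → O_y = 171.4 kN.
ΣM about O: M_O − 20·5.8 − (½·1.95·4.8)·6.8 − 65·8.3 − 30·10.2 − 55·sin70°·7.6 = 0 → M_O = 1386 kN·m.

O_x = -18.81 kN, O_y = 171.4 kN, M_O = 1386 kN·m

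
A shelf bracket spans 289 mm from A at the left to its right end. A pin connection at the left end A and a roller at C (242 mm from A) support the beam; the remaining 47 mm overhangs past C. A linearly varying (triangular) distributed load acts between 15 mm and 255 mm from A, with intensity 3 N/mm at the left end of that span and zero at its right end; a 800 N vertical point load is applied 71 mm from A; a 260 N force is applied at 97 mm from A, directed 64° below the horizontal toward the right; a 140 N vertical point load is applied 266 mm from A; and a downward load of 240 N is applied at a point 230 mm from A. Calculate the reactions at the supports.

A_x = -114.0 N, A_y = 922.0 N, C_y = 851.7 N

Resultant of the triangular load: ½ × 3 × 240 = 360 N, acting at 95 mm from A (one-third of the span from the peak).
Taking moments about A: C_y·242 − (½·3·240)·95 − 800·71 − 260·sin64°·97 − 140·266 − 240·230 = 0 → C_y = 206108/242 = 851.686 ≈ 851.7 N.
ΣF_y = 0: A_y + 851.686 − ½·3·240 − 800 − 260·sin64° − 140 − 240 = 0 → A_y = 922.0 N.
ΣF_x = 0: A_x + 260·cos64° = 0 → A_x = -114.0 N.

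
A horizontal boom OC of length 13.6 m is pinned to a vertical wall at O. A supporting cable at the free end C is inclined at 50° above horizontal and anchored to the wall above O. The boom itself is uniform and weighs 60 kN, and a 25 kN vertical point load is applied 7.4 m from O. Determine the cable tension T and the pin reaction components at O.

T = 56.92 kN, O_x = 36.59 kN, O_y = 41.40 kN

ΣM about O: T·sin50°·13.6 − 60·6.8 − 25·7.4 = 0 → T = 593/(13.6·0.766044) = 56.9196 ≈ 56.92 kN.
ΣF_x = 0: O_x − T·cos50° = 0 → O_x = 56.9196 × 0.642788 = 36.59 kN.
ΣF_y = 0: O_y + T·sin50° − 60 − 25 = 0 → O_y = 85 − 56.9196 × 0.766044 = 41.40 kN.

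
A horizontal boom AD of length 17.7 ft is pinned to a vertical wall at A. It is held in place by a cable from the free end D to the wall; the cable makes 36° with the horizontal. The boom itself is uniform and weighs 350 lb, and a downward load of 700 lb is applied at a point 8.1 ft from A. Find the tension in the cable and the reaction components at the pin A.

T = 842.7 lb, A_x = 681.8 lb, A_y = 554.7 lb

ΣM about A: T·sin36°·17.7 − 350·8.85 − 700·8.1 = 0 → T = 8767.5/(17.7·0.587785) = 842.721 ≈ 842.7 lb.
ΣF_x = 0: A_x − T·cos36° = 0 → A_x = 842.721 × 0.809017 = 681.8 lb.
ΣF_y = 0: A_y + T·sin36° − 350 − 700 = 0 → A_y = 1050 − 842.721 × 0.587785 = 554.7 lb.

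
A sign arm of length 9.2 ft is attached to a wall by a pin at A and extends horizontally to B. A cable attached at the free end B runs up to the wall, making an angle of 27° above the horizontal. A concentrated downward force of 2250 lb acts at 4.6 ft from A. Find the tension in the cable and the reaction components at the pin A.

T = 2478 lb, A_x = 2208 lb, A_y = 1125 lb

ΣM about A: T·sin27°·9.2 − 2250·4.6 = 0 → T = 10350/(9.2·0.45399) = 2478.03 ≈ 2478 lb.
ΣF_x = 0: A_x − T·cos27° = 0 → A_x = 2478.03 × 0.891007 = 2208 lb.
ΣF_y = 0: A_y + T·sin27° − 2250 = 0 → A_y = 2250 − 2478.03 × 0.45399 = 1125 lb.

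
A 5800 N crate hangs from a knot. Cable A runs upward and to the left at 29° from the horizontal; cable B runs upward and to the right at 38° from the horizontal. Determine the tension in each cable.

ΣF_x = 0: −T_A·cos29° + T_B·cos38° = 0 → T_B = 1.10991·T_A.
ΣF_y = 0: T_A·sin29° + T_B·sin38° = 5800.
Substitute: T_A·(0.48481 + 1.10991·0.615661) = 5800 → T_A = 4965.17 ≈ 4965 N.
Then T_B = 1.10991 × 4965.17 = 5511 N.

T_A = 4965 N, T_B = 5511 N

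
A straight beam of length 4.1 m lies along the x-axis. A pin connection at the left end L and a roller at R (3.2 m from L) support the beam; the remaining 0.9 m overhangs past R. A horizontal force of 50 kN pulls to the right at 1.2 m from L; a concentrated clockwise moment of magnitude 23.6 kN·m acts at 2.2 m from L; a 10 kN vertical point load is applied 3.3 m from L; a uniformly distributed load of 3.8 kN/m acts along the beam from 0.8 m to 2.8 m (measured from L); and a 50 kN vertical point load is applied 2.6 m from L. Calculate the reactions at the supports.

L_x = -50.00 kN, L_y = 5.012 kN, R_y = 62.59 kN

Resultant of the distributed load: 3.8 × 2 = 7.6 kN at 1.8 m from L.
Moments about L: R_y·3.2 − 23.6 − 10·3.3 − (3.8·2)·1.8 − 50·2.6 = 0 → R_y = 200.28/3.2 = 62.5875 ≈ 62.59 kN.
ΣF_y = 0: L_y + 62.5875 − 10 − 3.8·2 − 50 = 0 → L_y = 5.012 kN.
ΣF_x = 0: L_x + 50 = 0 → L_x = -50.00 kN.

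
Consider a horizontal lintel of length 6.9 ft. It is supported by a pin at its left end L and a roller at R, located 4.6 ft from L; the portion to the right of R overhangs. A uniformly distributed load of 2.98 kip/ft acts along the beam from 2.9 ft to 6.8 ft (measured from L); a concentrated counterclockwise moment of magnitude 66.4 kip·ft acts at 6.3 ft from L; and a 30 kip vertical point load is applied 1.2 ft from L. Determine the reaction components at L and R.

Resultant of the distributed load: 2.98 × 3.9 = 11.622 kip at 4.85 ft from L.
ΣM about L: R_y·4.6 − (2.98·3.9)·4.85 + 66.4 − 30·1.2 = 0 → R_y = 25.9667/4.6 = 5.64493 ≈ 5.645 kip.
ΣF_y = 0: L_y + 5.64493 − 2.98·3.9 − 30 = 0 → L_y = 35.98 kip.
ΣF_x = 0: no horizontal applied forces, so L_x = 0.

L_x = 0, L_y = 35.98 kip, R_y = 5.645 kip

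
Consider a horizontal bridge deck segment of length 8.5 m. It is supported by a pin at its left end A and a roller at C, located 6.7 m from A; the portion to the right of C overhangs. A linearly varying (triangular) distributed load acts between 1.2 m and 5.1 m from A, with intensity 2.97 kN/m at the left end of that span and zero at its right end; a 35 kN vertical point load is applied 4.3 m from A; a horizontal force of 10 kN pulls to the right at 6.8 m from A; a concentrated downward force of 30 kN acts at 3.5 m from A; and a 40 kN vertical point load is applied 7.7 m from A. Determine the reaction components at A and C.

A_x = -10.00 kN, A_y = 24.53 kN, C_y = 86.27 kN

Resultant of the triangular load: ½ × 2.97 × 3.9 = 5.7915 kN, acting at 2.5 m from A (one-third of the span from the peak).
Moments about A: C_y·6.7 − (½·2.97·3.9)·2.5 − 35·4.3 − 30·3.5 − 40·7.7 = 0 → C_y = 577.97875/6.7 = 86.2655 ≈ 86.27 kN.
ΣF_y = 0: A_y + 86.2655 − ½·2.97·3.9 − 35 − 30 − 40 = 0 → A_y = 24.53 kN.
ΣF_x = 0: A_x + 10 = 0 → A_x = -10.00 kN.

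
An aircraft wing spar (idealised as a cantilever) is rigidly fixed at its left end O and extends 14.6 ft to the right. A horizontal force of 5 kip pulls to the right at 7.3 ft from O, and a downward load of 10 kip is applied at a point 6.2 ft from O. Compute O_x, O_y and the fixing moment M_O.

O_x = -5.000 kip, O_y = 10.00 kip, M_O = 62.00 kip·ft

ΣF_x = 0: O_x + 5 = 0 → O_x = -5.000 kip.
ΣF_y = 0: O_y − 10 = 0 → O_y = 10.00 kip.
ΣM about O: M_O − 10·6.2 = 0 → M_O = 62.00 kip·ft.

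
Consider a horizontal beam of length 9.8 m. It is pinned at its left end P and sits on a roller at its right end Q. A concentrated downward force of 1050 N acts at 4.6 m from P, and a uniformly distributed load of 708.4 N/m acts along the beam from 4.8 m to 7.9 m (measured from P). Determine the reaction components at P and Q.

Resultant of the distributed load: 708.4 × 3.1 = 2196.04 N at 6.35 m from P.
ΣM about P: Q_y·9.8 − 1050·4.6 − (708.4·3.1)·6.35 = 0 → Q_y = 18774.854/9.8 = 1915.8 ≈ 1916 N.
ΣF_y = 0: P_y + 1915.8 − 1050 − 708.4·3.1 = 0 → P_y = 1330 N.
ΣF_x = 0: no horizontal applied forces, so P_x = 0.

P_x = 0, P_y = 1330 N, Q_y = 1916 N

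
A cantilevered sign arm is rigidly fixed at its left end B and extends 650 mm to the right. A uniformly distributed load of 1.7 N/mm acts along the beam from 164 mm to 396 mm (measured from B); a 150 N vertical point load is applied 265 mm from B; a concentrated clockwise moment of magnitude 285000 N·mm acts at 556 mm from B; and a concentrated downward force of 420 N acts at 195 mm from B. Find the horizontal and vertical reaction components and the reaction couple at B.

Resultant of the distributed load: 1.7 × 232 = 394.4 N at 280 mm from B.
ΣF_x = 0: B_x = 0.
ΣF_y = 0: B_y − 1.7·232 − 150 − 420 = 0 → B_y = 964.4 N.
ΣM about B: M_B − (1.7·232)·280 − 150·265 − 285000 − 420·195 = 0 → M_B = 517100 N·mm.

B_x = 0, B_y = 964.4 N, M_B = 517100 N·mm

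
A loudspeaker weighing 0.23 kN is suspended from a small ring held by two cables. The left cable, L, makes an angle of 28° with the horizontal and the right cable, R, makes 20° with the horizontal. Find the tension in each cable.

T_L = 0.2908 kN, T_R = 0.2733 kN

ΣF_x = 0: −T_L·cos28° + T_R·cos20° = 0 → T_R = 0.939613·T_L.
ΣF_y = 0: T_L·sin28° + T_R·sin20° = 0.23.
Substitute: T_L·(0.469472 + 0.939613·0.34202) = 0.23 → T_L = 0.290831 ≈ 0.2908 kN.
Then T_R = 0.939613 × 0.290831 = 0.2733 kN.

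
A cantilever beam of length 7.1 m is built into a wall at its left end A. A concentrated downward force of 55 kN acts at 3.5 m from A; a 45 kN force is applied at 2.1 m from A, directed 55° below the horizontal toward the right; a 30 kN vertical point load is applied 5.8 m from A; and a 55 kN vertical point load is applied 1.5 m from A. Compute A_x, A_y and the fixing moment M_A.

A_x = -25.81 kN, A_y = 176.9 kN, M_A = 526.4 kN·m

ΣF_x = 0: A_x + 45·cos55° = 0 → A_x = -25.81 kN.
ΣF_y = 0: A_y − 55 − 45·sin55° − 30 − 55 = 0 → A_y = 176.9 kN.
ΣM about A: M_A − 55·3.5 − 45·sin55°·2.1 − 30·5.8 − 55·1.5 = 0 → M_A = 526.4 kN·m.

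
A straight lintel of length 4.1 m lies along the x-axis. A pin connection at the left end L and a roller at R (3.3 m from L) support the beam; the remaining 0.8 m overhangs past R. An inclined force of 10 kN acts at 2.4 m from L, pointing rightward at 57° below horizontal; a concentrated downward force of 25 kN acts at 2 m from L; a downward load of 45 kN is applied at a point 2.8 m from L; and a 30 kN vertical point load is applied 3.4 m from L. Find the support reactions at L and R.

Moments about L: R_y·3.3 − 10·sin57°·2.4 − 25·2 − 45·2.8 − 30·3.4 = 0 → R_y = 298.128/3.3 = 90.3418 ≈ 90.34 kN.
ΣF_y = 0: L_y + 90.3418 − 10·sin57° − 25 − 45 − 30 = 0 → L_y = 18.04 kN.
ΣF_x = 0: L_x + 10·cos57° = 0 → L_x = -5.446 kN.

L_x = -5.446 kN, L_y = 18.04 kN, R_y = 90.34 kN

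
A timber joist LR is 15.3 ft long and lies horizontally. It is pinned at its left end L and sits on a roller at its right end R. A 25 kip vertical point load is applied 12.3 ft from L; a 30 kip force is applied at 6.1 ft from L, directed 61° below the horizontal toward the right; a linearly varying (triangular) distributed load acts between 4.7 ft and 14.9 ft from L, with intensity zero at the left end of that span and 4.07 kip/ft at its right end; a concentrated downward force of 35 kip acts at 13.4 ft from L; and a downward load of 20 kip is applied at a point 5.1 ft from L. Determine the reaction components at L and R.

L_x = -14.54 kip, L_y = 43.51 kip, R_y = 83.48 kip

Resultant of the triangular load: ½ × 4.07 × 10.2 = 20.757 kip, acting at 11.5 ft from L (one-third of the span from the peak).
Moments about L: R_y·15.3 − 25·12.3 − 30·sin61°·6.1 − (½·4.07·10.2)·11.5 − 35·13.4 − 20·5.1 = 0 → R_y = 1277.26/15.3 = 83.481 ≈ 83.48 kip.
ΣF_y = 0: L_y + 83.481 − 25 − 30·sin61° − ½·4.07·10.2 − 35 − 20 = 0 → L_y = 43.51 kip.
ΣF_x = 0: L_x + 30·cos61° = 0 → L_x = -14.54 kip.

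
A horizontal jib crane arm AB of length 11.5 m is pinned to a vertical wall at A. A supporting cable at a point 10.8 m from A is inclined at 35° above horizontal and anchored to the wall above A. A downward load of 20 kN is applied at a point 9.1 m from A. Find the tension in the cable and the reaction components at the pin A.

T = 29.38 kN, A_x = 24.07 kN, A_y = 3.148 kN

ΣM about A: T·sin35°·10.8 − 20·9.1 = 0 → T = 182/(10.8·0.573576) = 29.3803 ≈ 29.38 kN.
ΣF_x = 0: A_x − T·cos35° = 0 → A_x = 29.3803 × 0.819152 = 24.07 kN.
ΣF_y = 0: A_y + T·sin35° − 20 = 0 → A_y = 20 − 29.3803 × 0.573576 = 3.148 kN.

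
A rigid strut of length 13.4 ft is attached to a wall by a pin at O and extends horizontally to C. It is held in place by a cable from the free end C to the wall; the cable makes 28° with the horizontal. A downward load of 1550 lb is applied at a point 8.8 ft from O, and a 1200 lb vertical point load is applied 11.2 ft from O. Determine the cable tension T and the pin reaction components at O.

T = 4305 lb, O_x = 3801 lb, O_y = 729.1 lb

ΣM about O: T·sin28°·13.4 − 1550·8.8 − 1200·11.2 = 0 → T = 27080/(13.4·0.469472) = 4304.61 ≈ 4305 lb.
ΣF_x = 0: O_x − T·cos28° = 0 → O_x = 4304.61 × 0.882948 = 3801 lb.
ΣF_y = 0: O_y + T·sin28° − 1550 − 1200 = 0 → O_y = 2750 − 4304.61 × 0.469472 = 729.1 lb.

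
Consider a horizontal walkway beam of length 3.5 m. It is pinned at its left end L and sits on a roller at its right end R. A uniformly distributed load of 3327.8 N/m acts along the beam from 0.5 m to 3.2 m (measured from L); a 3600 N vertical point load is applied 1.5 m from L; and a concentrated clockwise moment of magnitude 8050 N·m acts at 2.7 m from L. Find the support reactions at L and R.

Resultant of the distributed load: 3327.8 × 2.7 = 8985.06 N at 1.85 m from L.
Moments about L: R_y·3.5 − (3327.8·2.7)·1.85 − 3600·1.5 − 8050 = 0 → R_y = 30072.361/3.5 = 8592.1 ≈ 8592 N.
ΣF_y = 0: L_y + 8592.1 − 3327.8·2.7 − 3600 = 0 → L_y = 3993 N.
ΣF_x = 0: no horizontal applied forces, so L_x = 0.

L_x = 0, L_y = 3993 N, R_y = 8592 N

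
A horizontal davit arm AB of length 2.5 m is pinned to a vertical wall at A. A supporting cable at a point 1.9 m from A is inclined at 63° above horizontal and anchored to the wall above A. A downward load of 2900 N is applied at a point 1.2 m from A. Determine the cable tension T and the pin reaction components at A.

ΣM about A: T·sin63°·1.9 − 2900·1.2 = 0 → T = 3480/(1.9·0.891007) = 2055.63 ≈ 2056 N.
ΣF_x = 0: A_x − T·cos63° = 0 → A_x = 2055.63 × 0.45399 = 933.2 N.
ΣF_y = 0: A_y + T·sin63° − 2900 = 0 → A_y = 2900 − 2055.63 × 0.891007 = 1068 N.

T = 2056 N, A_x = 933.2 N, A_y = 1068 N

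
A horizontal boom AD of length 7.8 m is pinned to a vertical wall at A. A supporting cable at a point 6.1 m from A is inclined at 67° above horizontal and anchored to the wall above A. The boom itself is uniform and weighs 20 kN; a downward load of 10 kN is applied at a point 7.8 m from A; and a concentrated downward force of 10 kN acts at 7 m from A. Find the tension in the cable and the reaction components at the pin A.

T = 40.25 kN, A_x = 15.73 kN, A_y = 2.951 kN

ΣM about A: T·sin67°·6.1 − 20·3.9 − 10·7.8 − 10·7 = 0 → T = 226/(6.1·0.920505) = 40.2488 ≈ 40.25 kN.
ΣF_x = 0: A_x − T·cos67° = 0 → A_x = 40.2488 × 0.390731 = 15.73 kN.
ΣF_y = 0: A_y + T·sin67° − 20 − 10 − 10 = 0 → A_y = 40 − 40.2488 × 0.920505 = 2.951 kN.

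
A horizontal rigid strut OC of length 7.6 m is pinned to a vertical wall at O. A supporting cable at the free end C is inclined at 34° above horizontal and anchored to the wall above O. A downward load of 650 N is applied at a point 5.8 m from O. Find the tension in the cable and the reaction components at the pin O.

T = 887.1 N, O_x = 735.4 N, O_y = 153.9 N

ΣM about O: T·sin34°·7.6 − 650·5.8 = 0 → T = 3770/(7.6·0.559193) = 887.087 ≈ 887.1 N.
ΣF_x = 0: O_x − T·cos34° = 0 → O_x = 887.087 × 0.829038 = 735.4 N.
ΣF_y = 0: O_y + T·sin34° − 650 = 0 → O_y = 650 − 887.087 × 0.559193 = 153.9 N.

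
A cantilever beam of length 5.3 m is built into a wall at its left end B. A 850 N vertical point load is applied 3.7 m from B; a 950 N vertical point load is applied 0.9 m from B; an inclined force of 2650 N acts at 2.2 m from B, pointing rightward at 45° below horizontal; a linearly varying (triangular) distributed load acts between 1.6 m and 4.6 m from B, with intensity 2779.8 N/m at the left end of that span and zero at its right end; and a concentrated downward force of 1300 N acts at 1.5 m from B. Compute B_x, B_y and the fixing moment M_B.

Resultant of the triangular load: ½ × 2779.8 × 3 = 4169.7 N, acting at 2.6 m from B (one-third of the span from the peak).
ΣF_x = 0: B_x + 2650·cos45° = 0 → B_x = -1874 N.
ΣF_y = 0: B_y − 850 − 950 − 2650·sin45° − ½·2779.8·3 − 1300 = 0 → B_y = 9144 N.
ΣM about B: M_B − 850·3.7 − 950·0.9 − 2650·sin45°·2.2 − (½·2779.8·3)·2.6 − 1300·1.5 = 0 → M_B = 20910 N·m.

B_x = -1874 N, B_y = 9144 N, M_B = 20910 N·m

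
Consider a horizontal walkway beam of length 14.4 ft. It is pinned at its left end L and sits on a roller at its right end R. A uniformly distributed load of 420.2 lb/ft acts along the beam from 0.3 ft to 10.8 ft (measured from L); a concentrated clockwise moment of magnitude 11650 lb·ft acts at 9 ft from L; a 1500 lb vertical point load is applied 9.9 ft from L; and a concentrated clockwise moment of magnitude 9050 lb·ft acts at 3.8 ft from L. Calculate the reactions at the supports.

Resultant of the distributed load: 420.2 × 10.5 = 4412.1 lb at 5.55 ft from L.
ΣM about L: R_y·14.4 − (420.2·10.5)·5.55 − 11650 − 1500·9.9 − 9050 = 0 → R_y = 60037.155/14.4 = 4169.25 ≈ 4169 lb.
ΣF_y = 0: L_y + 4169.25 − 420.2·10.5 − 1500 = 0 → L_y = 1743 lb.
ΣF_x = 0: no horizontal applied forces, so L_x = 0.

L_x = 0, L_y = 1743 lb, R_y = 4169 lb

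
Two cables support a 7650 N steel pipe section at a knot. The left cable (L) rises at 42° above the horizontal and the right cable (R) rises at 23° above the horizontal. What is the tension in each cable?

T_L = 7770 N, T_R = 6273 N

ΣF_x = 0: −T_L·cos42° + T_R·cos23° = 0 → T_R = 0.807323·T_L.
ΣF_y = 0: T_L·sin42° + T_R·sin23° = 7650.
Substitute: T_L·(0.669131 + 0.807323·0.390731) = 7650 → T_L = 7769.83 ≈ 7770 N.
Then T_R = 0.807323 × 7769.83 = 6273 N.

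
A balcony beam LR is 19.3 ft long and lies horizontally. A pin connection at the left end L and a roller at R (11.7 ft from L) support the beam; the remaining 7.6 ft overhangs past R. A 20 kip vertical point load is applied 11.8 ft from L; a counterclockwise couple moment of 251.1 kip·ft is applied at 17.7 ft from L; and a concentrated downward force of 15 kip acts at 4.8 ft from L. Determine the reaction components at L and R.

Moments about L: R_y·11.7 − 20·11.8 + 251.1 − 15·4.8 = 0 → R_y = 56.9/11.7 = 4.86325 ≈ 4.863 kip.
ΣF_y = 0: L_y + 4.86325 − 20 − 15 = 0 → L_y = 30.14 kip.
ΣF_x = 0: no horizontal applied forces, so L_x = 0.

L_x = 0, L_y = 30.14 kip, R_y = 4.863 kip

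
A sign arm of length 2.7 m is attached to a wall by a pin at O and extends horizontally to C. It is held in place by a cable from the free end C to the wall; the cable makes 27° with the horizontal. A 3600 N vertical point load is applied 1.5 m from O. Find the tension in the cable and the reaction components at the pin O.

ΣM about O: T·sin27°·2.7 − 3600·1.5 = 0 → T = 5400/(2.7·0.45399) = 4405.38 ≈ 4405 N.
ΣF_x = 0: O_x − T·cos27° = 0 → O_x = 4405.38 × 0.891007 = 3925 N.
ΣF_y = 0: O_y + T·sin27° − 3600 = 0 → O_y = 3600 − 4405.38 × 0.45399 = 1600 N.

T = 4405 N, O_x = 3925 N, O_y = 1600 N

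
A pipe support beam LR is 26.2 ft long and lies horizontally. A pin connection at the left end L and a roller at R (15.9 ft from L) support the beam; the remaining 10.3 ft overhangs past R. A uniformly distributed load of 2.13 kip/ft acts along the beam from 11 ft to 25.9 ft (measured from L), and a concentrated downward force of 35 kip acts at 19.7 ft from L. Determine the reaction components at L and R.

Resultant of the distributed load: 2.13 × 14.9 = 31.737 kip at 18.45 ft from L.
Taking moments about L: R_y·15.9 − (2.13·14.9)·18.45 − 35·19.7 = 0 → R_y = 1275.04765/15.9 = 80.1917 ≈ 80.19 kip.
ΣF_y = 0: L_y + 80.1917 − 2.13·14.9 − 35 = 0 → L_y = -13.45 kip.
ΣF_x = 0: no horizontal applied forces, so L_x = 0.

L_x = 0, L_y = -13.45 kip, R_y = 80.19 kip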